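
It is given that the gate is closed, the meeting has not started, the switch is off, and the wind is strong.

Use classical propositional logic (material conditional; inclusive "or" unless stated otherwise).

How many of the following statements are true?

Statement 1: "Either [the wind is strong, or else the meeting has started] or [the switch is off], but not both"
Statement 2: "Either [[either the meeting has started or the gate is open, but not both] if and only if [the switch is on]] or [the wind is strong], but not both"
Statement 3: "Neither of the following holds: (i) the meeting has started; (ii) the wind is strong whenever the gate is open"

0

Let W = "the wind is strong" (True), N = "the meeting has started" (False), K = "the switch is on" (False), H = "the gate is open" (False).

Statement 1: Formalization: (W or N) xor not K

W or N = True or False = True
not K = not False = True
(W or N) xor not K = True xor True = False
Thus Statement 1 is false.

Statement 2: Formalization: ((N xor H) iff K) xor W

N xor H = False xor False = False
(N xor H) iff K = False iff False = True
((N xor H) iff K) xor W = True xor True = False
So Statement 2 is false.

Statement 3: This is N nor (H -> W).

H -> W = False -> True = True
N nor (H -> W) = False nor True = False
Thus Statement 3 is false.

0 of the 3 statements are true (none).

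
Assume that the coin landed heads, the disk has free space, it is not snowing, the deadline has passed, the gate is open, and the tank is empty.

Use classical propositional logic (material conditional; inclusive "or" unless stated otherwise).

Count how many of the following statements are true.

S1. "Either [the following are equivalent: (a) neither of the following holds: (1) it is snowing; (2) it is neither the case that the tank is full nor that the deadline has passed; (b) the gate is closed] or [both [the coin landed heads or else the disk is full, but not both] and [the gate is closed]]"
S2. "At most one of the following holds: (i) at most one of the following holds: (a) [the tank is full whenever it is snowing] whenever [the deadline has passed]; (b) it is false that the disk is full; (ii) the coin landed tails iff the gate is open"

1

Let R = "it is snowing" (False), V = "the tank is full" (False), S = "the deadline has passed" (True), U = "the gate is open" (True), P = "the coin landed heads" (True), Q = "the disk is full" (False).

S1: Formalization: ((R nor (V nor S)) iff not U) or ((P xor Q) and not U)

V nor S = False nor True = False
R nor (V nor S) = False nor False = True
not U = not True = False
(R nor (V nor S)) iff not U = True iff False = False
P xor Q = True xor False = True
not U = not True = False
(P xor Q) and not U = True and False = False
((R nor (V nor S)) iff not U) or ((P xor Q) and not U) = False or False = False
Thus S1 is false.

S2: Parsed as ((S -> (R -> V)) nand not Q) nand (not P iff U)

R -> V = False -> False = True
S -> (R -> V) = True -> True = True
not Q = not False = True
(S -> (R -> V)) nand not Q = True nand True = False
not P = not True = False
not P iff U = False iff True = False
((S -> (R -> V)) nand not Q) nand (not P iff U) = False nand False = True
So S2 is true.

True statements: 1.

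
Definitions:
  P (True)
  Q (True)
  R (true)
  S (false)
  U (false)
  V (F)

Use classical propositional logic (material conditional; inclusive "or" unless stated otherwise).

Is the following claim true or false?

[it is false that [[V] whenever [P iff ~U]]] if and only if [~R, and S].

Values: P=T, U=F, V=F, R=T, S=F.
Formalization: ~((P <-> ~U) -> V) <-> (~R & S)

~U = ~F = T
P <-> ~U = T <-> T = T
(P <-> ~U) -> V = T -> F = F
~((P <-> ~U) -> V) = ~F = T
~R = ~T = F
~R & S = F & F = F
~((P <-> ~U) -> V) <-> (~R & S) = T <-> F = F

False.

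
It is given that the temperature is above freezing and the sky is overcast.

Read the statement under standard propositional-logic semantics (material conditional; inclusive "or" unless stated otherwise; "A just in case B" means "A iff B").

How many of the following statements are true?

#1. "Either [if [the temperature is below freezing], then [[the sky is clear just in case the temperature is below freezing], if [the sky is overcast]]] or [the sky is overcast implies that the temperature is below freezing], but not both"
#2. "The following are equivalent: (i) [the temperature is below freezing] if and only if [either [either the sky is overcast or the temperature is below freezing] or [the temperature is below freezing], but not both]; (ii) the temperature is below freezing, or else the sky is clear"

Let P = "the temperature is below freezing" (F), Q = "the sky is overcast" (T).

#1: This is (P -> (Q -> (~Q <-> P))) xor (Q -> P).

~Q = ~T = F
~Q <-> P = F <-> F = T
Q -> (~Q <-> P) = T -> T = T
P -> (Q -> (~Q <-> P)) = F -> T = T
Q -> P = T -> F = F
(P -> (Q -> (~Q <-> P))) xor (Q -> P) = T xor F = T
Thus #1 is true.

#2: This is (P <-> ((Q | P) xor P)) <-> (P | ~Q).

Q | P = T | F = T
(Q | P) xor P = T xor F = T
P <-> ((Q | P) xor P) = F <-> T = F
~Q = ~T = F
P | ~Q = F | F = F
(P <-> ((Q | P) xor P)) <-> (P | ~Q) = F <-> F = T
So #2 is true.

True statements: 2 (#1, #2).

2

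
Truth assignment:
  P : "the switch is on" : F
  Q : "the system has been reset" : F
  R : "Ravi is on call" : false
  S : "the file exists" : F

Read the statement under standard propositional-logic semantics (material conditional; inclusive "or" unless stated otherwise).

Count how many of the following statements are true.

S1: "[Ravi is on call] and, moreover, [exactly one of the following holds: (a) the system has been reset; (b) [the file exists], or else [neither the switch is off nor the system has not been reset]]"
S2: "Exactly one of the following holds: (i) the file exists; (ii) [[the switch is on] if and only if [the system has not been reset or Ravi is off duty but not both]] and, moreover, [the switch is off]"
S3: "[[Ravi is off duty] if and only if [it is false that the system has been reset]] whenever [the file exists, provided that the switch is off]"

S1: Parsed as R ∧ (Q ⊕ (S ∨ (¬P ↓ ¬Q)))

¬P = ¬F = T
¬Q = ¬F = T
¬P ↓ ¬Q = T ↓ T = F
S ∨ (¬P ↓ ¬Q) = F ∨ F = F
Q ⊕ (S ∨ (¬P ↓ ¬Q)) = F ⊕ F = F
R ∧ (Q ⊕ (S ∨ (¬P ↓ ¬Q))) = F ∧ F = F
Hence S1 is false.

S2: Formalization: S ⊕ ((P ↔ (¬Q ⊕ ¬R)) ∧ ¬P)

¬Q = ¬F = T
¬R = ¬F = T
¬Q ⊕ ¬R = T ⊕ T = F
P ↔ (¬Q ⊕ ¬R) = F ↔ F = T
¬P = ¬F = T
(P ↔ (¬Q ⊕ ¬R)) ∧ ¬P = T ∧ T = T
S ⊕ ((P ↔ (¬Q ⊕ ¬R)) ∧ ¬P) = F ⊕ T = T
So S2 is true.

S3: Formalization: (¬P → S) → (¬R ↔ ¬Q)

¬P = ¬F = T
¬P → S = T → F = F
¬R = ¬F = T
¬Q = ¬F = T
¬R ↔ ¬Q = T ↔ T = T
(¬P → S) → (¬R ↔ ¬Q) = F → T = T
Hence S3 is true.

2 of the 3 statements are true (S2, S3).

2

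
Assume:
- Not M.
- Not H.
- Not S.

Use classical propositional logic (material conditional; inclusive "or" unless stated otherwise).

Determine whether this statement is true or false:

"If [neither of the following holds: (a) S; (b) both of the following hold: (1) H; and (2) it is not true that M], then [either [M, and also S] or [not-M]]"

Parsed as (S nor (H and not M)) -> ((M and S) or not M)

not M = not False = True
H and not M = False and True = False
S nor (H and not M) = False nor False = True
M and S = False and False = False
not M = not False = True
(M and S) or not M = False or True = True
(S nor (H and not M)) -> ((M and S) or not M) = True -> True = True

The statement is true.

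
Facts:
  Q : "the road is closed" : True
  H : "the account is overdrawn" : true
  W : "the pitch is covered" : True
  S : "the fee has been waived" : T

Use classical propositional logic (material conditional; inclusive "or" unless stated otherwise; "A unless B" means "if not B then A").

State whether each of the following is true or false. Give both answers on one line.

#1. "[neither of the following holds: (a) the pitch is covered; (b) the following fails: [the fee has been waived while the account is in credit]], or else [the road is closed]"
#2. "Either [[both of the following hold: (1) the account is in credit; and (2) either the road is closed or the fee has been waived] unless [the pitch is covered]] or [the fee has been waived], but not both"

#1 True, #2 False

#1: Parsed as (W nor ~(S & ~H)) | Q

~H = ~T = F
S & ~H = T & F = F
~(S & ~H) = ~F = T
W nor ~(S & ~H) = T nor T = F
(W nor ~(S & ~H)) | Q = F | T = T
Thus #1 is true.

#2: Formalization: ((~H & (Q | S)) | W) xor S

~H = ~T = F
Q | S = T | T = T
~H & (Q | S) = F & T = F
(~H & (Q | S)) | W = F | T = T
((~H & (Q | S)) | W) xor S = T xor T = F
So #2 is false.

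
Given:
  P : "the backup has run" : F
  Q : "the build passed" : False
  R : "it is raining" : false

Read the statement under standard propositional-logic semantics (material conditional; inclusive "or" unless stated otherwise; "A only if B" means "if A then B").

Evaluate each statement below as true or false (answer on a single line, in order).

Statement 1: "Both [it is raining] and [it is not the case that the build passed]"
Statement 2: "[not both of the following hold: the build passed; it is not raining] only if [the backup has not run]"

Statement 1: Formalization: R and not Q

not Q = not False = True
R and not Q = False and True = False
So Statement 1 is false.

Statement 2: This is (Q nand not R) -> not P.

not R = not False = True
Q nand not R = False nand True = True
not P = not False = True
(Q nand not R) -> not P = True -> True = True
So Statement 2 is true.

Statement 1 F; Statement 2 T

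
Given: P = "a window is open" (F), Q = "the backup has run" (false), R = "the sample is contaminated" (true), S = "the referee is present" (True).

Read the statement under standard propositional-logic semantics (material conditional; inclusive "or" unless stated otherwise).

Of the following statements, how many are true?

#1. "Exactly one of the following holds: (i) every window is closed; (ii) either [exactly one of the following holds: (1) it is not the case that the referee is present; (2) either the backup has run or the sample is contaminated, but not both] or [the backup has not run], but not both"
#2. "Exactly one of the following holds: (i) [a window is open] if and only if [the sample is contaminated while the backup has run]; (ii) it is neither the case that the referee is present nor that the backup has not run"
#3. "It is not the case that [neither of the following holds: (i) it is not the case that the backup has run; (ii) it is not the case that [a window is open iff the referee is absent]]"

#1: Parsed as ¬P ⊕ ((¬S ⊕ (Q ⊕ R)) ⊕ ¬Q)

¬P = ¬F = T
¬S = ¬T = F
Q ⊕ R = F ⊕ T = T
¬S ⊕ (Q ⊕ R) = F ⊕ T = T
¬Q = ¬F = T
(¬S ⊕ (Q ⊕ R)) ⊕ ¬Q = T ⊕ T = F
¬P ⊕ ((¬S ⊕ (Q ⊕ R)) ⊕ ¬Q) = T ⊕ F = T
Hence #1 is true.

#2: This is (P ↔ (R ∧ Q)) ⊕ (S ↓ ¬Q).

R ∧ Q = T ∧ F = F
P ↔ (R ∧ Q) = F ↔ F = T
¬Q = ¬F = T
S ↓ ¬Q = T ↓ T = F
(P ↔ (R ∧ Q)) ⊕ (S ↓ ¬Q) = T ⊕ F = T
Hence #2 is true.

#3: Parsed as ¬(¬Q ↓ ¬(P ↔ ¬S))

¬Q = ¬F = T
¬S = ¬T = F
P ↔ ¬S = F ↔ F = T
¬(P ↔ ¬S) = ¬T = F
¬Q ↓ ¬(P ↔ ¬S) = T ↓ F = F
¬(¬Q ↓ ¬(P ↔ ¬S)) = ¬F = T
Thus #3 is true.

Count: 3.

3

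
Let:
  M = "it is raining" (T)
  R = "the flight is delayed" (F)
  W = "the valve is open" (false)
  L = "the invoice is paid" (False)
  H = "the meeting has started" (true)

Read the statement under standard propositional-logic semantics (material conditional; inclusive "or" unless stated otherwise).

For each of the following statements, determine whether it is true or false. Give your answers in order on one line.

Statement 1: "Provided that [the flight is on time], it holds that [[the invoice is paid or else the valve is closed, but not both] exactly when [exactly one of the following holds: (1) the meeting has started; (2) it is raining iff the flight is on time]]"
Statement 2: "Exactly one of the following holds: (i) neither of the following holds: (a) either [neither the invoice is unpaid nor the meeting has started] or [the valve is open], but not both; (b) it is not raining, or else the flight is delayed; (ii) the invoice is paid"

Statement 1 false; Statement 2 true

Statement 1: In symbols: ~R -> ((L xor ~W) <-> (H xor (M <-> ~R)))

~R = ~F = T
~W = ~F = T
L xor ~W = F xor T = T
~R = ~F = T
M <-> ~R = T <-> T = T
H xor (M <-> ~R) = T xor T = F
(L xor ~W) <-> (H xor (M <-> ~R)) = T <-> F = F
~R -> ((L xor ~W) <-> (H xor (M <-> ~R))) = T -> F = F
Thus Statement 1 is false.

Statement 2: In symbols: (((~L nor H) xor W) nor (~M | R)) xor L

~L = ~F = T
~L nor H = T nor T = F
(~L nor H) xor W = F xor F = F
~M = ~T = F
~M | R = F | F = F
((~L nor H) xor W) nor (~M | R) = F nor F = T
(((~L nor H) xor W) nor (~M | R)) xor L = T xor F = T
So Statement 2 is true.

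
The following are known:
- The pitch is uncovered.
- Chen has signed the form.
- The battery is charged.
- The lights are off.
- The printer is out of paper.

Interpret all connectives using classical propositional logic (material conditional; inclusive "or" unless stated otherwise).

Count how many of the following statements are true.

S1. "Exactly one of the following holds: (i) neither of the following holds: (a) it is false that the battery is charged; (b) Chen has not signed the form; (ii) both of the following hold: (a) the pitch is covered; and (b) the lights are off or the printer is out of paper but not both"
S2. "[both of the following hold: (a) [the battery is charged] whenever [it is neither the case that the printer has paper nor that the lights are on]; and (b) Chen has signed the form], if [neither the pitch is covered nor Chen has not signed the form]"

Let R = "the battery is charged" (True), Q = "Chen has signed the form" (True), P = "the pitch is covered" (False), S = "the lights are on" (False), U = "the printer has paper" (False).

S1: Parsed as (not R nor not Q) xor (P and (not S xor not U))

not R = not True = False
not Q = not True = False
not R nor not Q = False nor False = True
not S = not False = True
not U = not False = True
not S xor not U = True xor True = False
P and (not S xor not U) = False and False = False
(not R nor not Q) xor (P and (not S xor not U)) = True xor False = True
Hence S1 is true.

S2: Parsed as (P nor not Q) -> (((U nor S) -> R) and Q)

not Q = not True = False
P nor not Q = False nor False = True
U nor S = False nor False = True
(U nor S) -> R = True -> True = True
((U nor S) -> R) and Q = True and True = True
(P nor not Q) -> (((U nor S) -> R) and Q) = True -> True = True
Thus S2 is true.

True statements: 2.

2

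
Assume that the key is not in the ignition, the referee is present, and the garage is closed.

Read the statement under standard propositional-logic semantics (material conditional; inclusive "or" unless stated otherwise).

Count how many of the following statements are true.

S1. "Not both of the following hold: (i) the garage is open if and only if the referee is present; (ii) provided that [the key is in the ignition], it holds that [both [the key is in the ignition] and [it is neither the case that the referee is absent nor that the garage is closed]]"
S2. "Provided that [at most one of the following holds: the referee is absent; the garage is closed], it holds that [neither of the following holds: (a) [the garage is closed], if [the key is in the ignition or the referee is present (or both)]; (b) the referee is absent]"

1

Let R = "the garage is closed" (True), Q = "the referee is present" (True), P = "the key is in the ignition" (False).

S1: Formalization: (not R iff Q) nand (P -> (P and (not Q nor R)))

not R = not True = False
not R iff Q = False iff True = False
not Q = not True = False
not Q nor R = False nor True = False
P and (not Q nor R) = False and False = False
P -> (P and (not Q nor R)) = False -> False = True
(not R iff Q) nand (P -> (P and (not Q nor R))) = False nand True = True
Hence S1 is true.

S2: Formalization: (not Q nand R) -> (((P or Q) -> R) nor not Q)

not Q = not True = False
not Q nand R = False nand True = True
P or Q = False or True = True
(P or Q) -> R = True -> True = True
not Q = not True = False
((P or Q) -> R) nor not Q = True nor False = False
(not Q nand R) -> (((P or Q) -> R) nor not Q) = True -> False = False
Thus S2 is false.

True statements: 1 (S1).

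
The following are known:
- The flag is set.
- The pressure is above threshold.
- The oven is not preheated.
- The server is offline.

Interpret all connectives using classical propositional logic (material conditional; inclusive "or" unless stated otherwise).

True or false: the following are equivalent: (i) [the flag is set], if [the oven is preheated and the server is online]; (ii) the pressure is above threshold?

Let R = "the oven is preheated" (False), S = "the server is online" (False), P = "the flag is set" (True), Q = "the pressure is above threshold" (True).
Formalization: ((R and S) -> P) iff Q

R and S = False and False = False
(R and S) -> P = False -> True = True
((R and S) -> P) iff Q = True iff True = True

True.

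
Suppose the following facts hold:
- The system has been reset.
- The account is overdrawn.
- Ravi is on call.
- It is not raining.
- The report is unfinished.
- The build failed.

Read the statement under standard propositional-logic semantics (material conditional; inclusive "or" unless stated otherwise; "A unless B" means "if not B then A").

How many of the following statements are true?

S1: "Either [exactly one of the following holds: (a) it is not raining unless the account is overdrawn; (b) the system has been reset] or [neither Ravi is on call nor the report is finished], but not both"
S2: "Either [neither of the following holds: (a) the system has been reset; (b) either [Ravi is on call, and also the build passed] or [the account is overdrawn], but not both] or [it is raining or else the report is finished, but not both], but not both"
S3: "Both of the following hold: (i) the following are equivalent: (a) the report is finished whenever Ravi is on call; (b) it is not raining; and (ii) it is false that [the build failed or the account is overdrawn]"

Let S = "it is raining" (F), Q = "the account is overdrawn" (T), P = "the system has been reset" (T), R = "Ravi is on call" (T), U = "the report is finished" (F), V = "the build passed" (F).

S1: In symbols: ((~S | Q) xor P) xor (R nor U)

~S = ~F = T
~S | Q = T | T = T
(~S | Q) xor P = T xor T = F
R nor U = T nor F = F
((~S | Q) xor P) xor (R nor U) = F xor F = F
Thus S1 is false.

S2: Formalization: (P nor ((R & V) xor Q)) xor (S xor U)

R & V = T & F = F
(R & V) xor Q = F xor T = T
P nor ((R & V) xor Q) = T nor T = F
S xor U = F xor F = F
(P nor ((R & V) xor Q)) xor (S xor U) = F xor F = F
Hence S2 is false.

S3: This is ((R -> U) <-> ~S) & ~(~V | Q).

R -> U = T -> F = F
~S = ~F = T
(R -> U) <-> ~S = F <-> T = F
~V = ~F = T
~V | Q = T | T = T
~(~V | Q) = ~T = F
((R -> U) <-> ~S) & ~(~V | Q) = F & F = F
Thus S3 is false.

Count: 0.

0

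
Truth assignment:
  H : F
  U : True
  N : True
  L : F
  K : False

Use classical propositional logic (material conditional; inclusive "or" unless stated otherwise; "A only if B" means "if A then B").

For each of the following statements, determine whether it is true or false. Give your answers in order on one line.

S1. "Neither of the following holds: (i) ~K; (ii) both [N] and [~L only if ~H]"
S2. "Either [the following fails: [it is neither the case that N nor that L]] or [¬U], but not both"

S1: This is not K nor (N and (not L -> not H)).

not K = not False = True
not L = not False = True
not H = not False = True
not L -> not H = True -> True = True
N and (not L -> not H) = True and True = True
not K nor (N and (not L -> not H)) = True nor True = False
So S1 is false.

S2: Formalization: not (N nor L) xor not U

N nor L = True nor False = False
not (N nor L) = not False = True
not U = not True = False
not (N nor L) xor not U = True xor False = True
So S2 is true.

S1 False; S2 True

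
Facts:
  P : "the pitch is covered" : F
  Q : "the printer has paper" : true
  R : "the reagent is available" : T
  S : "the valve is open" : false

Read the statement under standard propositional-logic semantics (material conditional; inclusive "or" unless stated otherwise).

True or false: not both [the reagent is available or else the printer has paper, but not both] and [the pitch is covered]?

true

Values: R=T, Q=T, P=F.
Formalization: (R ⊕ Q) ↑ P

R ⊕ Q = T ⊕ T = F
(R ⊕ Q) ↑ P = F ↑ F = T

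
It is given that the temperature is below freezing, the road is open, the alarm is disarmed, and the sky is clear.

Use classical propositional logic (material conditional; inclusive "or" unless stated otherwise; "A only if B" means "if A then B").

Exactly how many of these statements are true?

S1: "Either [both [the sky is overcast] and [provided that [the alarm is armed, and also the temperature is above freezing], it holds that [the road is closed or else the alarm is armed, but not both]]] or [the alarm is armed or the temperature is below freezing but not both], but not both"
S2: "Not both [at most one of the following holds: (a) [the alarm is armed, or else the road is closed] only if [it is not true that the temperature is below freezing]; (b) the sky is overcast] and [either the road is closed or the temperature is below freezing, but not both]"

Let L = "the sky is overcast" (F), H = "the alarm is armed" (F), Q = "the temperature is below freezing" (T), D = "the road is closed" (F).

S1: Parsed as (L ∧ ((H ∧ ¬Q) → (D ⊕ H))) ⊕ (H ⊕ Q)

¬Q = ¬T = F
H ∧ ¬Q = F ∧ F = F
D ⊕ H = F ⊕ F = F
(H ∧ ¬Q) → (D ⊕ H) = F → F = T
L ∧ ((H ∧ ¬Q) → (D ⊕ H)) = F ∧ T = F
H ⊕ Q = F ⊕ T = T
(L ∧ ((H ∧ ¬Q) → (D ⊕ H))) ⊕ (H ⊕ Q) = F ⊕ T = T
Thus S1 is true.

S2: This is (((H ∨ D) → ¬Q) ↑ L) ↑ (D ⊕ Q).

H ∨ D = F ∨ F = F
¬Q = ¬T = F
(H ∨ D) → ¬Q = F → F = T
((H ∨ D) → ¬Q) ↑ L = T ↑ F = T
D ⊕ Q = F ⊕ T = T
(((H ∨ D) → ¬Q) ↑ L) ↑ (D ⊕ Q) = T ↑ T = F
Hence S2 is false.

Count: 1.

1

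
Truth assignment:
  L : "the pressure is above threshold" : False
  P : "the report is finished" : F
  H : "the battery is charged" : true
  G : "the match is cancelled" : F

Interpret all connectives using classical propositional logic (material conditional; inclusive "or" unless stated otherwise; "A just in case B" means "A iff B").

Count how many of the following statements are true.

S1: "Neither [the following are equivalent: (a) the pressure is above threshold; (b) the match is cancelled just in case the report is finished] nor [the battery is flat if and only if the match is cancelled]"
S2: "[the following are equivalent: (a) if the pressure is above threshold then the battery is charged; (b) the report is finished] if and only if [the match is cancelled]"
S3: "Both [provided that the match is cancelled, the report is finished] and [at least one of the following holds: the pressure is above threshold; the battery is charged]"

2

S1: Formalization: (L iff (G iff P)) nor (not H iff G)

G iff P = False iff False = True
L iff (G iff P) = False iff True = False
not H = not True = False
not H iff G = False iff False = True
(L iff (G iff P)) nor (not H iff G) = False nor True = False
So S1 is false.

S2: In symbols: ((L -> H) iff P) iff G

L -> H = False -> True = True
(L -> H) iff P = True iff False = False
((L -> H) iff P) iff G = False iff False = True
So S2 is true.

S3: In symbols: (G -> P) and (L or H)

G -> P = False -> False = True
L or H = False or True = True
(G -> P) and (L or H) = True and True = True
Thus S3 is true.

Count: 2.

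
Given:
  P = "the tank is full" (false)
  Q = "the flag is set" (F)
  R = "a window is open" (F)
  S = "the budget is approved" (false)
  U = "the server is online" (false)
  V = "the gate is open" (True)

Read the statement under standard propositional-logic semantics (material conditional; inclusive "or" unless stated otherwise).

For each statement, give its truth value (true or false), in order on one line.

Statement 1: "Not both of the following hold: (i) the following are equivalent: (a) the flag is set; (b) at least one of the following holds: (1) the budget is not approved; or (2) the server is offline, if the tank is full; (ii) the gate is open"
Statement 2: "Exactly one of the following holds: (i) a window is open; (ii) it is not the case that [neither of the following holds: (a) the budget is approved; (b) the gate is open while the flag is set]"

Statement 1: This is (Q iff (not S or (P -> not U))) nand V.

not S = not False = True
not U = not False = True
P -> not U = False -> True = True
not S or (P -> not U) = True or True = True
Q iff (not S or (P -> not U)) = False iff True = False
(Q iff (not S or (P -> not U))) nand V = False nand True = True
Thus Statement 1 is true.

Statement 2: Formalization: R xor not (S nor (V and Q))

V and Q = True and False = False
S nor (V and Q) = False nor False = True
not (S nor (V and Q)) = not True = False
R xor not (S nor (V and Q)) = False xor False = False
Hence Statement 2 is false.

Statement 1 True; Statement 2 False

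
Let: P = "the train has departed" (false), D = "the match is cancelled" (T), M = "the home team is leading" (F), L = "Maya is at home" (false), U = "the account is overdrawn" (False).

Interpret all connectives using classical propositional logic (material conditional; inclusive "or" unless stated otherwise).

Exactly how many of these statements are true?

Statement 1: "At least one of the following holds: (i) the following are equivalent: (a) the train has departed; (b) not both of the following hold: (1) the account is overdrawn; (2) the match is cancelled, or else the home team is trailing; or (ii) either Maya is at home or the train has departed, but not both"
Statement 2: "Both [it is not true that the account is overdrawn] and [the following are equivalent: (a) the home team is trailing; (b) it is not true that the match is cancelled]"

0

Statement 1: Formalization: (P iff (U nand (D or not M))) or (L xor P)

not M = not False = True
D or not M = True or True = True
U nand (D or not M) = False nand True = True
P iff (U nand (D or not M)) = False iff True = False
L xor P = False xor False = False
(P iff (U nand (D or not M))) or (L xor P) = False or False = False
Thus Statement 1 is false.

Statement 2: Parsed as not U and (not M iff not D)

not U = not False = True
not M = not False = True
not D = not True = False
not M iff not D = True iff False = False
not U and (not M iff not D) = True and False = False
So Statement 2 is false.

Count: 0.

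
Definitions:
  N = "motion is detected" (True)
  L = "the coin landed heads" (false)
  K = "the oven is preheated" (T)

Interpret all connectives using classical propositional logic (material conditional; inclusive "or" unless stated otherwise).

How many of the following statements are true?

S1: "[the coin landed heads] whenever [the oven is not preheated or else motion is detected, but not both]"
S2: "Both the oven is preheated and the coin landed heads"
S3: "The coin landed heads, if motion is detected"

S1: Formalization: (¬K ⊕ N) → L

¬K = ¬T = F
¬K ⊕ N = F ⊕ T = T
(¬K ⊕ N) → L = T → F = F
Thus S1 is false.

S2: This is K ∧ L.

K ∧ L = T ∧ F = F
So S2 is false.

S3: Formalization: N → L

N → L = T → F = F
So S3 is false.

0 of the 3 statements are true (none).

0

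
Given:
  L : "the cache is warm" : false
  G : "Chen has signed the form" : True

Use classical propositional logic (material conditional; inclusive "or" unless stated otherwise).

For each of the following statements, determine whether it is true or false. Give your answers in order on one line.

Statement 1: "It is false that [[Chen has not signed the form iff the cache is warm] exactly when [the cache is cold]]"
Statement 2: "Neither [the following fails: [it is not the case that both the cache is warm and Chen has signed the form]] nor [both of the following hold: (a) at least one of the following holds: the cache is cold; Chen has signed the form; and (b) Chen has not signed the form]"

Statement 1 false; Statement 2 true

Statement 1: This is ¬((¬G ↔ L) ↔ ¬L).

¬G = ¬T = F
¬G ↔ L = F ↔ F = T
¬L = ¬F = T
(¬G ↔ L) ↔ ¬L = T ↔ T = T
¬((¬G ↔ L) ↔ ¬L) = ¬T = F
Thus Statement 1 is false.

Statement 2: Parsed as ¬(L ↑ G) ↓ ((¬L ∨ G) ∧ ¬G)

L ↑ G = F ↑ T = T
¬(L ↑ G) = ¬T = F
¬L = ¬F = T
¬L ∨ G = T ∨ T = T
¬G = ¬T = F
(¬L ∨ G) ∧ ¬G = T ∧ F = F
¬(L ↑ G) ↓ ((¬L ∨ G) ∧ ¬G) = F ↓ F = T
Thus Statement 2 is true.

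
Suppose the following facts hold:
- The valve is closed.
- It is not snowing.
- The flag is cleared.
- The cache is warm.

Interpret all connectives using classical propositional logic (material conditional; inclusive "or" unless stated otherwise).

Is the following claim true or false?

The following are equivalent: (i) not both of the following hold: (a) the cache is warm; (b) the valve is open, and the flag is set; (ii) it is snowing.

false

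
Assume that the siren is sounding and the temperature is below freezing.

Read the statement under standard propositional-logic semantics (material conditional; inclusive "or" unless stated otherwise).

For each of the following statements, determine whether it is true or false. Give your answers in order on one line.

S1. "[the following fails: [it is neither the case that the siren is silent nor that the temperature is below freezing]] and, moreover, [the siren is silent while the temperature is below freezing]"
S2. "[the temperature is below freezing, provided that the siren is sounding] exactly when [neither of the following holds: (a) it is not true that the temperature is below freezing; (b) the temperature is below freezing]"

S1 F / S2 F

Let H = "the siren is sounding" (T), M = "the temperature is below freezing" (T).

S1: Parsed as ~(~H nor M) & (~H & M)

~H = ~T = F
~H nor M = F nor T = F
~(~H nor M) = ~F = T
~H = ~T = F
~H & M = F & T = F
~(~H nor M) & (~H & M) = T & F = F
Thus S1 is false.

S2: Formalization: (H -> M) <-> (~M nor M)

H -> M = T -> T = T
~M = ~T = F
~M nor M = F nor T = F
(H -> M) <-> (~M nor M) = T <-> F = F
So S2 is false.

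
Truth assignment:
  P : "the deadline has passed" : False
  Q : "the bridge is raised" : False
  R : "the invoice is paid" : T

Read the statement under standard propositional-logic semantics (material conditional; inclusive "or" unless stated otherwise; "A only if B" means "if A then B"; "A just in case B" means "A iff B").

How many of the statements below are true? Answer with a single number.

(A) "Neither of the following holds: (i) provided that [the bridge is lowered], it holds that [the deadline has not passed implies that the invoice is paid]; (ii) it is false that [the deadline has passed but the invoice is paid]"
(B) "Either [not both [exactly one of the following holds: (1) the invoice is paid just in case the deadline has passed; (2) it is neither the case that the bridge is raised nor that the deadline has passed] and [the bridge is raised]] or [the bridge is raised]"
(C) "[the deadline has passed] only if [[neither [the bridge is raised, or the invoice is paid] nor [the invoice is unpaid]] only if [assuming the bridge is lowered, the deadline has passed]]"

(A): Formalization: (~Q -> (~P -> R)) nor ~(P & R)

~Q = ~F = T
~P = ~F = T
~P -> R = T -> T = T
~Q -> (~P -> R) = T -> T = T
P & R = F & T = F
~(P & R) = ~F = T
(~Q -> (~P -> R)) nor ~(P & R) = T nor T = F
So (A) is false.

(B): This is (((R <-> P) xor (Q nor P)) nand Q) | Q.

R <-> P = T <-> F = F
Q nor P = F nor F = T
(R <-> P) xor (Q nor P) = F xor T = T
((R <-> P) xor (Q nor P)) nand Q = T nand F = T
(((R <-> P) xor (Q nor P)) nand Q) | Q = T | F = T
Hence (B) is true.

(C): Parsed as P -> (((Q | R) nor ~R) -> (~Q -> P))

Q | R = F | T = T
~R = ~T = F
(Q | R) nor ~R = T nor F = F
~Q = ~F = T
~Q -> P = T -> F = F
((Q | R) nor ~R) -> (~Q -> P) = F -> F = T
P -> (((Q | R) nor ~R) -> (~Q -> P)) = F -> T = T
Thus (C) is true.

2 of the 3 statements are true ((B), (C)).

2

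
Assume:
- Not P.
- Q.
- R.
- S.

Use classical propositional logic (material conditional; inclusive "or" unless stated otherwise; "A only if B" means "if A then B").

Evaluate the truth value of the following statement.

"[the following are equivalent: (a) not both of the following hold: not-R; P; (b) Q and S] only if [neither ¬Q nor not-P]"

Parsed as ((¬R ↑ P) ↔ (Q ∧ S)) → (¬Q ↓ ¬P)

¬R = ¬T = F
¬R ↑ P = F ↑ F = T
Q ∧ S = T ∧ T = T
(¬R ↑ P) ↔ (Q ∧ S) = T ↔ T = T
¬Q = ¬T = F
¬P = ¬F = T
¬Q ↓ ¬P = F ↓ T = F
((¬R ↑ P) ↔ (Q ∧ S)) → (¬Q ↓ ¬P) = T → F = F

The statement is false.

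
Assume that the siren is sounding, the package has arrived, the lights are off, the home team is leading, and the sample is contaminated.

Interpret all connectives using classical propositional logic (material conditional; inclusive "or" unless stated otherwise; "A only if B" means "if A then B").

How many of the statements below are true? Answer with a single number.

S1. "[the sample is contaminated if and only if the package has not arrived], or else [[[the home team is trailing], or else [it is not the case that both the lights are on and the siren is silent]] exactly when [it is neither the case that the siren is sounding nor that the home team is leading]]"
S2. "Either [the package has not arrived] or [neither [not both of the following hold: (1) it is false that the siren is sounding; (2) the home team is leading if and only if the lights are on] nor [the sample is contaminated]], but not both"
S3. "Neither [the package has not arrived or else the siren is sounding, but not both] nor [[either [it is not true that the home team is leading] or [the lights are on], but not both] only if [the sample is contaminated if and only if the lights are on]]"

0

Let Q = "the sample is contaminated" (True), H = "the package has arrived" (True), P = "the home team is leading" (True), L = "the lights are on" (False), U = "the siren is sounding" (True).

S1: In symbols: (Q iff not H) or ((not P or (L nand not U)) iff (U nor P))

not H = not True = False
Q iff not H = True iff False = False
not P = not True = False
not U = not True = False
L nand not U = False nand False = True
not P or (L nand not U) = False or True = True
U nor P = True nor True = False
(not P or (L nand not U)) iff (U nor P) = True iff False = False
(Q iff not H) or ((not P or (L nand not U)) iff (U nor P)) = False or False = False
Thus S1 is false.

S2: Formalization: not H xor ((not U nand (P iff L)) nor Q)

not H = not True = False
not U = not True = False
P iff L = True iff False = False
not U nand (P iff L) = False nand False = True
(not U nand (P iff L)) nor Q = True nor True = False
not H xor ((not U nand (P iff L)) nor Q) = False xor False = False
Thus S2 is false.

S3: Parsed as (not H xor U) nor ((not P xor L) -> (Q iff L))

not H = not True = False
not H xor U = False xor True = True
not P = not True = False
not P xor L = False xor False = False
Q iff L = True iff False = False
(not P xor L) -> (Q iff L) = False -> False = True
(not H xor U) nor ((not P xor L) -> (Q iff L)) = True nor True = False
Hence S3 is false.

True statements: 0 (none).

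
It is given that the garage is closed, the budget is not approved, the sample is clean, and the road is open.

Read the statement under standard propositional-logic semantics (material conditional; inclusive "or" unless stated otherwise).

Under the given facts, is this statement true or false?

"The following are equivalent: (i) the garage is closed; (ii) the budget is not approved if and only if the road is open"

The statement is true.

Let P = "the garage is closed" (True), Q = "the budget is approved" (False), S = "the road is closed" (False).
Parsed as P iff (not Q iff not S)

not Q = not False = True
not S = not False = True
not Q iff not S = True iff True = True
P iff (not Q iff not S) = True iff True = True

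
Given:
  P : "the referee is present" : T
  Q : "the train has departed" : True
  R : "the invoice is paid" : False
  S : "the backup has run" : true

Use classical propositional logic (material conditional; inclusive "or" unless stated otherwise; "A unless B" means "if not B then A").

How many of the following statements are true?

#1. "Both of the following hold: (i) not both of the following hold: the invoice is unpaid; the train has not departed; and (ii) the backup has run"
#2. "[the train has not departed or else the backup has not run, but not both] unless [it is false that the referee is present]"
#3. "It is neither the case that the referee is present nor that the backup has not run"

1

#1: In symbols: (not R nand not Q) and S

not R = not False = True
not Q = not True = False
not R nand not Q = True nand False = True
(not R nand not Q) and S = True and True = True
Hence #1 is true.

#2: Formalization: (not Q xor not S) or not P

not Q = not True = False
not S = not True = False
not Q xor not S = False xor False = False
not P = not True = False
(not Q xor not S) or not P = False or False = False
Hence #2 is false.

#3: This is P nor not S.

not S = not True = False
P nor not S = True nor False = False
So #3 is false.

Count: 1.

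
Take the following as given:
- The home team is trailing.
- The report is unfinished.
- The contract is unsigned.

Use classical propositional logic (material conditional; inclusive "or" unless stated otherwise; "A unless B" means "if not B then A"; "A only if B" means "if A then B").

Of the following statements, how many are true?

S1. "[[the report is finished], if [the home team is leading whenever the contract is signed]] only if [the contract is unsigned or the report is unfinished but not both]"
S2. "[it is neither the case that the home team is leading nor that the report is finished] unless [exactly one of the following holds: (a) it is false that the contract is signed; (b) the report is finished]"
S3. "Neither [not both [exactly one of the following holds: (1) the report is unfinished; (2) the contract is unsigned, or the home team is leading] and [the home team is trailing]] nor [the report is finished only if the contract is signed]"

2

Let R = "the contract is signed" (F), P = "the home team is leading" (F), Q = "the report is finished" (F).

S1: Formalization: ((R → P) → Q) → (¬R ⊕ ¬Q)

R → P = F → F = T
(R → P) → Q = T → F = F
¬R = ¬F = T
¬Q = ¬F = T
¬R ⊕ ¬Q = T ⊕ T = F
((R → P) → Q) → (¬R ⊕ ¬Q) = F → F = T
Hence S1 is true.

S2: This is (P ↓ Q) ∨ (¬R ⊕ Q).

P ↓ Q = F ↓ F = T
¬R = ¬F = T
¬R ⊕ Q = T ⊕ F = T
(P ↓ Q) ∨ (¬R ⊕ Q) = T ∨ T = T
Hence S2 is true.

S3: This is ((¬Q ⊕ (¬R ∨ P)) ↑ ¬P) ↓ (Q → R).

¬Q = ¬F = T
¬R = ¬F = T
¬R ∨ P = T ∨ F = T
¬Q ⊕ (¬R ∨ P) = T ⊕ T = F
¬P = ¬F = T
(¬Q ⊕ (¬R ∨ P)) ↑ ¬P = F ↑ T = T
Q → R = F → F = T
((¬Q ⊕ (¬R ∨ P)) ↑ ¬P) ↓ (Q → R) = T ↓ T = F
Hence S3 is false.

True statements: 2 (S1, S2).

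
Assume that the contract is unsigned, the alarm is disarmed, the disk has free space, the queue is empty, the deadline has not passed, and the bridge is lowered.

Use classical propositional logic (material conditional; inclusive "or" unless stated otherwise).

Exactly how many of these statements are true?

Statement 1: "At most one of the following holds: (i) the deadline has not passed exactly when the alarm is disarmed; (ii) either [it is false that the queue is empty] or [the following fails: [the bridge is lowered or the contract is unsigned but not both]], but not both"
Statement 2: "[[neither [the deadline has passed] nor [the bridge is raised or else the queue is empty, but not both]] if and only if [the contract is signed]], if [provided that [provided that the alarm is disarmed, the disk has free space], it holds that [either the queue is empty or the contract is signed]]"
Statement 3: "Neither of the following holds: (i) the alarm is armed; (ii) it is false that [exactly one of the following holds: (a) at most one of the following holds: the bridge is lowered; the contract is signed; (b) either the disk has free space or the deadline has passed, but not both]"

1

Let U = "the deadline has passed" (F), Q = "the alarm is armed" (F), S = "the queue is empty" (T), V = "the bridge is raised" (F), P = "the contract is signed" (F), R = "the disk is full" (F).

Statement 1: Parsed as (~U <-> ~Q) nand (~S xor ~(~V xor ~P))

~U = ~F = T
~Q = ~F = T
~U <-> ~Q = T <-> T = T
~S = ~T = F
~V = ~F = T
~P = ~F = T
~V xor ~P = T xor T = F
~(~V xor ~P) = ~F = T
~S xor ~(~V xor ~P) = F xor T = T
(~U <-> ~Q) nand (~S xor ~(~V xor ~P)) = T nand T = F
So Statement 1 is false.

Statement 2: Parsed as ((~Q -> ~R) -> (S | P)) -> ((U nor (V xor S)) <-> P)

~Q = ~F = T
~R = ~F = T
~Q -> ~R = T -> T = T
S | P = T | F = T
(~Q -> ~R) -> (S | P) = T -> T = T
V xor S = F xor T = T
U nor (V xor S) = F nor T = F
(U nor (V xor S)) <-> P = F <-> F = T
((~Q -> ~R) -> (S | P)) -> ((U nor (V xor S)) <-> P) = T -> T = T
Thus Statement 2 is true.

Statement 3: Parsed as Q nor ~((~V nand P) xor (~R xor U))

~V = ~F = T
~V nand P = T nand F = T
~R = ~F = T
~R xor U = T xor F = T
(~V nand P) xor (~R xor U) = T xor T = F
~((~V nand P) xor (~R xor U)) = ~F = T
Q nor ~((~V nand P) xor (~R xor U)) = F nor T = F
So Statement 3 is false.

1 of the 3 statements is true.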